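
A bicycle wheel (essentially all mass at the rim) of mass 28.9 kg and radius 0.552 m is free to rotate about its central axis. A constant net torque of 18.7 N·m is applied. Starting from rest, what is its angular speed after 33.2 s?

ω ≈ 70.5 rad/s

I = MR² = (28.9)(0.552)² = 8.806 kg·m².
α = τ/I = 18.7/8.806 = 2.124 rad/s².
ω = ω₀ + αt = 0 + (2.124)(33.2) = 70.50 rad/s.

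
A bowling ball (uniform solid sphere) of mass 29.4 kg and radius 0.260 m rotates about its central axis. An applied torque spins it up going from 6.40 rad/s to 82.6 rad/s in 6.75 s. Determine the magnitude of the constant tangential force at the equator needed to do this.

I = (2/5)MR² = (2/5)(29.4)(0.260)² = 0.7950 kg·m².
α = Δω/Δt = (82.6 − 6.40)/6.75 = 11.29 rad/s².
The required torque is τ = Iα = (0.7950)(11.29) = 8.974 N·m.
A tangential force at the equator gives τ = FR, so F = τ/R = 8.974/0.260 = 34.52 N.

F ≈ 34.5 N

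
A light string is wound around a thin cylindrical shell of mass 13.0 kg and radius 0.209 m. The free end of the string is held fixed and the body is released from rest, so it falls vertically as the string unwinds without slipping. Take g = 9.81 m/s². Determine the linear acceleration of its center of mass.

a ≈ 4.91 m/s²

Translation: Mg − T = Ma. Rotation about the center: TR = Iα with I = MR².
With a = αR: T = (I/R²)a = M a, so Mg = (1 + 1.000)Ma.
a = g/(1 + 1.000) = 9.81/2.000 = 4.905 m/s².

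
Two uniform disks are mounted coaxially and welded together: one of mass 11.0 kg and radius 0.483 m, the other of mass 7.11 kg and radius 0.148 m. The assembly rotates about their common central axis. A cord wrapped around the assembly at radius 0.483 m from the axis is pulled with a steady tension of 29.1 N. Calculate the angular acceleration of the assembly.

I = ½M₁R₁² + ½M₂R₂² = ½(11.0)(0.483)² + ½(7.11)(0.148)² = 1.361 kg·m².
τ = F r = (29.1)(0.483) = 14.06 N·m.
α = τ/I = 14.06/1.361 = 10.33 rad/s².

α ≈ 10.3 rad/s²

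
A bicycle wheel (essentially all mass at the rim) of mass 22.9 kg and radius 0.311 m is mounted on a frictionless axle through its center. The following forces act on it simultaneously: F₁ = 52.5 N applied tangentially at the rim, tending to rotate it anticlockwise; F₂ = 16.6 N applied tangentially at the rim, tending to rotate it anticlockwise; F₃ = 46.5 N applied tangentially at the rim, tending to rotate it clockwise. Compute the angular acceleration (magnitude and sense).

I = MR² = (22.9)(0.311)² = 2.215 kg·m².
Taking anticlockwise as positive: τ₁ = +(52.5)(0.311) = +16.33 N·m; τ₂ = +(16.6)(0.311) = +5.163 N·m; τ₃ = −(46.5)(0.311) = −14.46 N·m.
Net torque τ = 7.029 N·m.
α = τ/I = 7.029/2.215 = 3.173 rad/s².

α ≈ 3.17 rad/s², anticlockwise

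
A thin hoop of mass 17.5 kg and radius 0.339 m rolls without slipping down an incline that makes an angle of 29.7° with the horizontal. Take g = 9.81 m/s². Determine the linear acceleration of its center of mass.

a ≈ 2.43 m/s²

Translation along the incline: Mg sinθ − f = Ma.
Rotation about the center: fR = Iα with I = MR². No-slip gives a = αR, so f = (I/R²)a = M a.
Substituting: Mg sinθ = (1 + 1.000)Ma, so a = g sinθ/(1 + 1.000) = (9.81) sin 29.7° / 2.000 = 2.430 m/s².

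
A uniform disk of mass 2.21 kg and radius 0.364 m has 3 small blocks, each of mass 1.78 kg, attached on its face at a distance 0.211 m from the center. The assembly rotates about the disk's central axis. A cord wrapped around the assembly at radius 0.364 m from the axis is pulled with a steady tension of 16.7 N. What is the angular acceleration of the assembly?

α ≈ 15.8 rad/s²

I_disk = ½MR² = ½(2.21)(0.364)² = 0.1464 kg·m².
I_blocks = 3·m·r² = 3(1.78)(0.211)² = 0.2377 kg·m².
Total I = 0.3842 kg·m².
τ = F r = (16.7)(0.364) = 6.079 N·m.
α = τ/I = 6.079/0.3842 = 15.82 rad/s².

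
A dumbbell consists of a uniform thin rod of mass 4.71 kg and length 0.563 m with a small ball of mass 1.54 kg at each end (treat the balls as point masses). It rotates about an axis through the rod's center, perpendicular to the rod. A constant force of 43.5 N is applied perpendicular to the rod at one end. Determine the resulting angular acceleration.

I_rod = (1/12)ML² = (1/12)(4.71)(0.563)² = 0.1244 kg·m².
I_balls = 2·m·(L/2)² = 2(1.54)(0.2815)² = 0.2441 kg·m².
Total I = 0.3685 kg·m².
τ = F·(L/2) = (43.5)(0.281) = 12.25 N·m.
α = τ/I = 12.25/0.3685 = 33.23 rad/s².

α ≈ 33.2 rad/s²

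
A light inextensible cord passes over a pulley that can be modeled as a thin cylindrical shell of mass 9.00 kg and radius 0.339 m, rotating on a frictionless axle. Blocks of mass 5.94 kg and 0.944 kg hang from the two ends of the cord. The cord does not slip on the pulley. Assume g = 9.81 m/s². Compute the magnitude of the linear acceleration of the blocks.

I = MR² = (9.00)(0.339)² = 1.034 kg·m².
Heavier block: m₁g − T₁ = m₁a. Lighter block: T₂ − m₂g = m₂a.
Pulley: (T₁ − T₂)R = Iα = I(a/R), so T₁ − T₂ = (I/R²)a = 1·M_p a = 9.000·a.
Adding the three: (m₁ − m₂)g = (m₁ + m₂ + 9.000)a, so a = (5.94 − 0.944)(9.81)/(5.94 + 0.944 + 9.000) = 3.086 m/s².

a ≈ 3.09 m/s²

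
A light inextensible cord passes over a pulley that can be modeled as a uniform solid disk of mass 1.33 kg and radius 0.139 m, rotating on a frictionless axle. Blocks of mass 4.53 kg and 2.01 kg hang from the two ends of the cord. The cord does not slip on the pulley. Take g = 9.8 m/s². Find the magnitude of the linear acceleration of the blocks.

a ≈ 3.43 m/s²

I = ½MR² = (1/2)(1.33)(0.139)² = 0.01285 kg·m².
Heavier block: m₁g − T₁ = m₁a. Lighter block: T₂ − m₂g = m₂a.
Pulley: (T₁ − T₂)R = Iα = I(a/R), so T₁ − T₂ = (I/R²)a = (1/2)M_p a = 0.6650·a.
Adding the three: (m₁ − m₂)g = (m₁ + m₂ + 0.6650)a, so a = (4.53 − 2.01)(9.8)/(4.53 + 2.01 + 0.6650) = 3.428 m/s².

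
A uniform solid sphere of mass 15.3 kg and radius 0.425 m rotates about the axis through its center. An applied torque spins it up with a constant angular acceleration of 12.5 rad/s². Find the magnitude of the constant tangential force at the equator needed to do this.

F ≈ 32.5 N

I = (2/5)MR² = (2/5)(15.3)(0.425)² = 1.105 kg·m².
The required torque is τ = Iα = (1.105)(12.50) = 13.82 N·m.
A tangential force at the equator gives τ = FR, so F = τ/R = 13.82/0.425 = 32.51 N.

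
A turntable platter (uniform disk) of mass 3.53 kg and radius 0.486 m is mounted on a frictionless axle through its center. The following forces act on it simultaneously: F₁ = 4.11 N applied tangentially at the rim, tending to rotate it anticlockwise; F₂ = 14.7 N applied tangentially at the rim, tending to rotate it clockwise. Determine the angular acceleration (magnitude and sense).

α ≈ 12.3 rad/s², clockwise

I = ½MR² = (1/2)(3.53)(0.486)² = 0.4169 kg·m².
Taking anticlockwise as positive: τ₁ = +(4.11)(0.486) = +1.997 N·m; τ₂ = −(14.7)(0.486) = −7.144 N·m.
Net torque τ = -5.147 N·m.
α = τ/I = -5.147/0.4169 = -12.35 rad/s².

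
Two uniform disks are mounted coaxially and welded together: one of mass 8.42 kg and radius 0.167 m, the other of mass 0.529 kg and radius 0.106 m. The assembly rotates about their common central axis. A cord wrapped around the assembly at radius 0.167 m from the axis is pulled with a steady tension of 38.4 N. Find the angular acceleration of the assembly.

I = ½M₁R₁² + ½M₂R₂² = ½(8.42)(0.167)² + ½(0.529)(0.106)² = 0.1204 kg·m².
τ = F r = (38.4)(0.167) = 6.413 N·m.
α = τ/I = 6.413/0.1204 = 53.27 rad/s².

α ≈ 53.3 rad/s²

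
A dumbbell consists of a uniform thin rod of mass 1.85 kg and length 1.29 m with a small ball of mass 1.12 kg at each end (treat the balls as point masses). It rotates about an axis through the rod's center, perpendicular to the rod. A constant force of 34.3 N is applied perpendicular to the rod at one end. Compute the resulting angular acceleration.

I_rod = (1/12)ML² = (1/12)(1.85)(1.29)² = 0.2565 kg·m².
I_balls = 2·m·(L/2)² = 2(1.12)(0.6450)² = 0.9319 kg·m².
Total I = 1.188 kg·m².
τ = F·(L/2) = (34.3)(0.645) = 22.12 N·m.
α = τ/I = 22.12/1.188 = 18.62 rad/s².

α ≈ 18.6 rad/s²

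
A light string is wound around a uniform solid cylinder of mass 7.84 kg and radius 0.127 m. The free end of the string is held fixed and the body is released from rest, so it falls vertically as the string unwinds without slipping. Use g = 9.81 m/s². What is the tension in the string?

Translation: Mg − T = Ma. Rotation about the center: TR = Iα with I = ½MR².
With a = αR: T = (I/R²)a = (1/2)M a, so Mg = (1 + 0.5000)Ma.
a = g/(1 + 0.5000) = 9.81/1.500 = 6.540 m/s².
T = 0.5000·M·a = (0.5000)(7.84)(6.540) = 25.64 N.

T ≈ 25.6 N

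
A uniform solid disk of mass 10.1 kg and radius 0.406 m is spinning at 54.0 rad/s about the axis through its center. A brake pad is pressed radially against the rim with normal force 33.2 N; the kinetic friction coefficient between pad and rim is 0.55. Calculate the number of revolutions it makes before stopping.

≈ 26.1 revolutions

I = ½MR² = (1/2)(10.1)(0.406)² = 0.8324 kg·m².
Friction force f = μN = (0.55)(33.2) = 18.26 N at the rim; torque magnitude τ = fR = 7.414 N·m, opposing ω.
|α| = τ/I = 7.414/0.8324 = 8.906 rad/s² (deceleration).
ω² = ω₀² − 2|α|θ with ω = 0 ⇒ θ = ω₀²/(2|α|) = 163.7 rad = 26.06 rev.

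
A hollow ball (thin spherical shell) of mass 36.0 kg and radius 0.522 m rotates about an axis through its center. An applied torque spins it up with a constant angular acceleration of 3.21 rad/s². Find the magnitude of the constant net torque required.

I = (2/3)MR² = (2/3)(36.0)(0.522)² = 6.540 kg·m².
τ = Iα = (6.540)(3.210) = 20.99 N·m.

τ ≈ 21.0 N·m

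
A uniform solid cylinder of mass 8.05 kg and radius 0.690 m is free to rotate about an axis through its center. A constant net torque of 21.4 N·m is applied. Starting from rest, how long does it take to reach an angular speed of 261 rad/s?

I = ½MR² = (1/2)(8.05)(0.690)² = 1.916 kg·m².
α = τ/I = 21.4/1.916 = 11.17 rad/s².
ω = αt ⇒ t = ω/α = 261/11.17 = 23.37 s.

t ≈ 23.4 s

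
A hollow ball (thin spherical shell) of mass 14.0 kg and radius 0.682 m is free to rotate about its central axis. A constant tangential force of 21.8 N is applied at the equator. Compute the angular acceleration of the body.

α ≈ 3.42 rad/s²

I = (2/3)MR² = (2/3)(14.0)(0.682)² = 4.341 kg·m².
τ = F R = (21.8)(0.682) = 14.87 N·m.
Newton's second law for rotation, τ = Iα, gives α = τ/I = 14.87/4.341 = 3.425 rad/s².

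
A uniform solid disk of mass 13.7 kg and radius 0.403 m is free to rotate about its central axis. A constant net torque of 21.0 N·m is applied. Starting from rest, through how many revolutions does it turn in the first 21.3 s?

I = ½MR² = (1/2)(13.7)(0.403)² = 1.113 kg·m².
α = τ/I = 21.0/1.113 = 18.88 rad/s².
θ = ½αt² = ½(18.88)(21.3)² = 4282 rad.
Revolutions = θ/(2π) = 681.5.

≈ 682 revolutions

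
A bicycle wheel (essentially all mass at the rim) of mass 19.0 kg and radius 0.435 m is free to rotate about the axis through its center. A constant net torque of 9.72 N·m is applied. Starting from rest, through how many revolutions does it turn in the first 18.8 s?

≈ 76.0 revolutions

I = MR² = (19.0)(0.435)² = 3.595 kg·m².
α = τ/I = 9.72/3.595 = 2.704 rad/s².
θ = ½αt² = ½(2.704)(18.8)² = 477.8 rad.
Revolutions = θ/(2π) = 76.04.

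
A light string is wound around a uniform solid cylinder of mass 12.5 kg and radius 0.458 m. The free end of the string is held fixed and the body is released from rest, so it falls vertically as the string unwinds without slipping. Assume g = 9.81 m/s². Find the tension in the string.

T ≈ 40.9 N

Translation: Mg − T = Ma. Rotation about the center: TR = Iα with I = ½MR².
With a = αR: T = (I/R²)a = (1/2)M a, so Mg = (1 + 0.5000)Ma.
a = g/(1 + 0.5000) = 9.81/1.500 = 6.540 m/s².
T = 0.5000·M·a = (0.5000)(12.5)(6.540) = 40.88 N.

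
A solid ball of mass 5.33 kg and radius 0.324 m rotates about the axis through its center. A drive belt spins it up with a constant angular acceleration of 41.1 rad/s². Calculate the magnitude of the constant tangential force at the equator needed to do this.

F ≈ 28.4 N

I = (2/5)MR² = (2/5)(5.33)(0.324)² = 0.2238 kg·m².
The required torque is τ = Iα = (0.2238)(41.10) = 9.199 N·m.
A tangential force at the equator gives τ = FR, so F = τ/R = 9.199/0.324 = 28.39 N.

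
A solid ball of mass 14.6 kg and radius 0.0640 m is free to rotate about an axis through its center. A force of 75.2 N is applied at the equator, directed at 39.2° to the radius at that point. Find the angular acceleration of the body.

α ≈ 127 rad/s²

I = (2/5)MR² = (2/5)(14.6)(0.0640)² = 0.02392 kg·m².
Only the tangential component produces torque: τ = F R sinθ = (75.2)(0.0640) sin 39.2° = 3.042 N·m.
Newton's second law for rotation, τ = Iα, gives α = τ/I = 3.042/0.02392 = 127.2 rad/s².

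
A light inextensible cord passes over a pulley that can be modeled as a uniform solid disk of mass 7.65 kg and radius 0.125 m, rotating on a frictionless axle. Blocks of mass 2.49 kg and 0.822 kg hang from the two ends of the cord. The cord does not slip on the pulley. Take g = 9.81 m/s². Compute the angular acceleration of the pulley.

α ≈ 18.3 rad/s²

I = ½MR² = (1/2)(7.65)(0.125)² = 0.05977 kg·m².
Heavier block: m₁g − T₁ = m₁a. Lighter block: T₂ − m₂g = m₂a.
Pulley: (T₁ − T₂)R = Iα = I(a/R), so T₁ − T₂ = (I/R²)a = (1/2)M_p a = 3.825·a.
Adding the three: (m₁ − m₂)g = (m₁ + m₂ + 3.825)a, so a = (2.49 − 0.822)(9.81)/(2.49 + 0.822 + 3.825) = 2.293 m/s².
α = a/R = 2.293/0.125 = 18.34 rad/s².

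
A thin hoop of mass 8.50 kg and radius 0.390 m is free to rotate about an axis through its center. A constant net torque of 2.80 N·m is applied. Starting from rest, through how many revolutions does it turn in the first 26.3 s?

I = MR² = (8.50)(0.390)² = 1.293 kg·m².
α = τ/I = 2.80/1.293 = 2.166 rad/s².
θ = ½αt² = ½(2.166)(26.3)² = 749.0 rad.
Revolutions = θ/(2π) = 119.2.

≈ 119 revolutions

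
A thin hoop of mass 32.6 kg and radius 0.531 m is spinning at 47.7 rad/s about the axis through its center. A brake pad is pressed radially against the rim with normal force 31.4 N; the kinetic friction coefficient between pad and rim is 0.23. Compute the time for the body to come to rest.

t ≈ 114 s

I = MR² = (32.6)(0.531)² = 9.192 kg·m².
Friction force f = μN = (0.23)(31.4) = 7.222 N at the rim; torque magnitude τ = fR = 3.835 N·m, opposing ω.
|α| = τ/I = 3.835/9.192 = 0.4172 rad/s² (deceleration).
0 = ω₀ − |α|t ⇒ t = ω₀/|α| = 47.7/0.4172 = 114.3 s.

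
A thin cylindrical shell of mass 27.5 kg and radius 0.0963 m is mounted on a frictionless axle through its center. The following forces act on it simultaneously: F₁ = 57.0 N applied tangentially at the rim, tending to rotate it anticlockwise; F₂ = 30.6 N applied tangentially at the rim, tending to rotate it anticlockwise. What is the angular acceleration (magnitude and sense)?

I = MR² = (27.5)(0.0963)² = 0.2550 kg·m².
Taking anticlockwise as positive: τ₁ = +(57.0)(0.0963) = +5.489 N·m; τ₂ = +(30.6)(0.0963) = +2.947 N·m.
Net torque τ = 8.436 N·m.
α = τ/I = 8.436/0.2550 = 33.08 rad/s².

α ≈ 33.1 rad/s², anticlockwise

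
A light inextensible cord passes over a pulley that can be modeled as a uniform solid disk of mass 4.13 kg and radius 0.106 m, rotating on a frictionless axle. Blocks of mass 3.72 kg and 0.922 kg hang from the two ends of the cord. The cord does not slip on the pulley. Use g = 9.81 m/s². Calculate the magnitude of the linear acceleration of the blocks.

a ≈ 4.09 m/s²

I = ½MR² = (1/2)(4.13)(0.106)² = 0.02320 kg·m².
Heavier block: m₁g − T₁ = m₁a. Lighter block: T₂ − m₂g = m₂a.
Pulley: (T₁ − T₂)R = Iα = I(a/R), so T₁ − T₂ = (I/R²)a = (1/2)M_p a = 2.065·a.
Adding the three: (m₁ − m₂)g = (m₁ + m₂ + 2.065)a, so a = (3.72 − 0.922)(9.81)/(3.72 + 0.922 + 2.065) = 4.092 m/s².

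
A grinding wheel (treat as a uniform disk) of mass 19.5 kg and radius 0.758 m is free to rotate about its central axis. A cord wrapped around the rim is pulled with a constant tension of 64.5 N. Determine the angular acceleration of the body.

I = ½MR² = (1/2)(19.5)(0.758)² = 5.602 kg·m².
τ = F R = (64.5)(0.758) = 48.89 N·m.
Newton's second law for rotation, τ = Iα, gives α = τ/I = 48.89/5.602 = 8.727 rad/s².

α ≈ 8.73 rad/s²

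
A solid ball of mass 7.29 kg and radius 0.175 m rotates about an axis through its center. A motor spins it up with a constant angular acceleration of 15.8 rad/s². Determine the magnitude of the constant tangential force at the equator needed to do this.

I = (2/5)MR² = (2/5)(7.29)(0.175)² = 0.08930 kg·m².
The required torque is τ = Iα = (0.08930)(15.80) = 1.411 N·m.
A tangential force at the equator gives τ = FR, so F = τ/R = 1.411/0.175 = 8.063 N.

F ≈ 8.06 N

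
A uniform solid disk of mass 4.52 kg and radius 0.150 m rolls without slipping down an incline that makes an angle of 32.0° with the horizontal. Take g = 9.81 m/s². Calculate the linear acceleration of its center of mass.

Translation along the incline: Mg sinθ − f = Ma.
Rotation about the center: fR = Iα with I = ½MR². No-slip gives a = αR, so f = (I/R²)a = (1/2)M a.
Substituting: Mg sinθ = (1 + 0.5000)Ma, so a = g sinθ/(1 + 0.5000) = (9.81) sin 32.0° / 1.500 = 3.466 m/s².

a ≈ 3.47 m/s²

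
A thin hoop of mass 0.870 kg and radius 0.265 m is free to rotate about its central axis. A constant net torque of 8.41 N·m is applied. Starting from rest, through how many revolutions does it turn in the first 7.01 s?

≈ 538 revolutions

I = MR² = (0.870)(0.265)² = 0.06110 kg·m².
α = τ/I = 8.41/0.06110 = 137.7 rad/s².
θ = ½αt² = ½(137.7)(7.01)² = 3382 rad.
Revolutions = θ/(2π) = 538.3.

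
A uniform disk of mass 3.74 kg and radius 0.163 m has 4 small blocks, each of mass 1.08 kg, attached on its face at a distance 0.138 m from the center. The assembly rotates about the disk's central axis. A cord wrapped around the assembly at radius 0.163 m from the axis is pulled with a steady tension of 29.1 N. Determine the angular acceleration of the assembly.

α ≈ 35.9 rad/s²

I_disk = ½MR² = ½(3.74)(0.163)² = 0.04968 kg·m².
I_blocks = 4·m·r² = 4(1.08)(0.138)² = 0.08227 kg·m².
Total I = 0.1320 kg·m².
τ = F r = (29.1)(0.163) = 4.743 N·m.
α = τ/I = 4.743/0.1320 = 35.95 rad/s².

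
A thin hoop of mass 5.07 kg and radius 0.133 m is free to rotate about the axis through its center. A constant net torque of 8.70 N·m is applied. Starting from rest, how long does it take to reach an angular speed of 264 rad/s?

t ≈ 2.72 s

I = MR² = (5.07)(0.133)² = 0.08968 kg·m².
α = τ/I = 8.70/0.08968 = 97.01 rad/s².
ω = αt ⇒ t = ω/α = 264/97.01 = 2.721 s.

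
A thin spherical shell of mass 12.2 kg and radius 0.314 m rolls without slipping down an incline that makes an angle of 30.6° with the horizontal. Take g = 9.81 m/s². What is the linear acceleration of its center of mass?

a ≈ 3.00 m/s²

Translation along the incline: Mg sinθ − f = Ma.
Rotation about the center: fR = Iα with I = (2/3)MR². No-slip gives a = αR, so f = (I/R²)a = (2/3)M a.
Substituting: Mg sinθ = (1 + 0.6667)Ma, so a = g sinθ/(1 + 0.6667) = (9.81) sin 30.6° / 1.667 = 2.996 m/s².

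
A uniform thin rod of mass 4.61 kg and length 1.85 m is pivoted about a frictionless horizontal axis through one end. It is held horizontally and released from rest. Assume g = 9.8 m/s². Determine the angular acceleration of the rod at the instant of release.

α ≈ 7.95 rad/s²

About the pivot, I = (1/3)ML² = (1/3)(4.61)(1.85)² = 5.259 kg·m².
The weight acts at the center, a distance L/2 = 0.9250 m from the pivot; τ = Mg(L/2) = 41.79 N·m.
α = τ/I = 41.79/5.259 = 7.946 rad/s².
(Equivalently α = (3g/(2L)) = 7.946 rad/s².)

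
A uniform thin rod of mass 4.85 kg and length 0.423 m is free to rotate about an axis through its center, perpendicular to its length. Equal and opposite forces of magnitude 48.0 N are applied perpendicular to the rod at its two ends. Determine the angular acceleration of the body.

I = (1/12)ML² = (1/12)(4.85)(0.423)² = 0.07232 kg·m².
The couple gives τ = F·(L/2) + F·(L/2) = F L = (48.0)(0.423) = 20.30 N·m.
Newton's second law for rotation, τ = Iα, gives α = τ/I = 20.30/0.07232 = 280.8 rad/s².

α ≈ 281 rad/s²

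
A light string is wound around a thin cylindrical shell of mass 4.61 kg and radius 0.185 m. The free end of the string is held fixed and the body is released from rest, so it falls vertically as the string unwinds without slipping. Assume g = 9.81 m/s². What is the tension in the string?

T ≈ 22.6 N

Translation: Mg − T = Ma. Rotation about the center: TR = Iα with I = MR².
With a = αR: T = (I/R²)a = M a, so Mg = (1 + 1.000)Ma.
a = g/(1 + 1.000) = 9.81/2.000 = 4.905 m/s².
T = 1.000·M·a = (1.000)(4.61)(4.905) = 22.61 N.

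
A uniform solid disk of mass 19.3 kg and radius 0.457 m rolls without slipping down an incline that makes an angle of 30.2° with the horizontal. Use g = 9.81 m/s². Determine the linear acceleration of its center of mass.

Translation along the incline: Mg sinθ − f = Ma.
Rotation about the center: fR = Iα with I = ½MR². No-slip gives a = αR, so f = (I/R²)a = (1/2)M a.
Substituting: Mg sinθ = (1 + 0.5000)Ma, so a = g sinθ/(1 + 0.5000) = (9.81) sin 30.2° / 1.500 = 3.290 m/s².

a ≈ 3.29 m/s²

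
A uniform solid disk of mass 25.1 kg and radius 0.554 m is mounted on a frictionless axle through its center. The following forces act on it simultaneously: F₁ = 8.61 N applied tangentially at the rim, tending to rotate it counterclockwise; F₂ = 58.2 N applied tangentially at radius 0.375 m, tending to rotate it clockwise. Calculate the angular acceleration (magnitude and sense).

I = ½MR² = (1/2)(25.1)(0.554)² = 3.852 kg·m².
Taking counterclockwise as positive: τ₁ = +(8.61)(0.554) = +4.770 N·m; τ₂ = −(58.2)(0.375) = −21.83 N·m.
Net torque τ = -17.06 N·m.
α = τ/I = -17.06/3.852 = -4.428 rad/s².

α ≈ 4.43 rad/s², clockwise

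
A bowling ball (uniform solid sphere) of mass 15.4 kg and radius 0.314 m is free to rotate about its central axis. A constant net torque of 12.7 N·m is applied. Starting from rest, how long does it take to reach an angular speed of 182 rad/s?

t ≈ 8.70 s

I = (2/5)MR² = (2/5)(15.4)(0.314)² = 0.6074 kg·m².
α = τ/I = 12.7/0.6074 = 20.91 rad/s².
ω = αt ⇒ t = ω/α = 182/20.91 = 8.704 s.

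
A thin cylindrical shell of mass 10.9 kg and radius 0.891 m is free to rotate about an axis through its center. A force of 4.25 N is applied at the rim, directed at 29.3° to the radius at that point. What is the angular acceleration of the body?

α ≈ 0.214 rad/s²

I = MR² = (10.9)(0.891)² = 8.653 kg·m².
Only the tangential component produces torque: τ = F R sinθ = (4.25)(0.891) sin 29.3° = 1.853 N·m.
From τ = Iα: α = 1.853/8.653 = 0.2142 rad/s².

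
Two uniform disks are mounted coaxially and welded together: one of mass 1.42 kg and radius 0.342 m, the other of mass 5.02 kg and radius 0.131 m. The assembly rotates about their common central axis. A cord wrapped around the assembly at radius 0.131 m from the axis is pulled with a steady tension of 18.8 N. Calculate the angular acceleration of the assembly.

I = ½M₁R₁² + ½M₂R₂² = ½(1.42)(0.342)² + ½(5.02)(0.131)² = 0.1261 kg·m².
τ = F r = (18.8)(0.131) = 2.463 N·m.
α = τ/I = 2.463/0.1261 = 19.53 rad/s².

α ≈ 19.5 rad/s²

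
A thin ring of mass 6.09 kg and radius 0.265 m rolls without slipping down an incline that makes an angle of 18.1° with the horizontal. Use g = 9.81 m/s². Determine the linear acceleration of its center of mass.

a ≈ 1.52 m/s²

Translation along the incline: Mg sinθ − f = Ma.
Rotation about the center: fR = Iα with I = MR². No-slip gives a = αR, so f = (I/R²)a = M a.
Substituting: Mg sinθ = (1 + 1.000)Ma, so a = g sinθ/(1 + 1.000) = (9.81) sin 18.1° / 2.000 = 1.524 m/s².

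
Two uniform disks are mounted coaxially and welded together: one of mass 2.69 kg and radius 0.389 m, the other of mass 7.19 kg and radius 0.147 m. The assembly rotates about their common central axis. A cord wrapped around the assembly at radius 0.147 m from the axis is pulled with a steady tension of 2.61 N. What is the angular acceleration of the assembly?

I = ½M₁R₁² + ½M₂R₂² = ½(2.69)(0.389)² + ½(7.19)(0.147)² = 0.2812 kg·m².
τ = F r = (2.61)(0.147) = 0.3837 N·m.
α = τ/I = 0.3837/0.2812 = 1.364 rad/s².

α ≈ 1.36 rad/s²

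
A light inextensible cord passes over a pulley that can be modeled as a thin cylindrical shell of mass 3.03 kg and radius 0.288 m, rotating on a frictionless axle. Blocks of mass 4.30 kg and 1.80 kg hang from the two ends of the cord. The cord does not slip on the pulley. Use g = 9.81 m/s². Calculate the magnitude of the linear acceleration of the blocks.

a ≈ 2.69 m/s²

I = MR² = (3.03)(0.288)² = 0.2513 kg·m².
Heavier block: m₁g − T₁ = m₁a. Lighter block: T₂ − m₂g = m₂a.
Pulley: (T₁ − T₂)R = Iα = I(a/R), so T₁ − T₂ = (I/R²)a = 1·M_p a = 3.030·a.
Adding the three: (m₁ − m₂)g = (m₁ + m₂ + 3.030)a, so a = (4.30 − 1.80)(9.81)/(4.30 + 1.80 + 3.030) = 2.686 m/s².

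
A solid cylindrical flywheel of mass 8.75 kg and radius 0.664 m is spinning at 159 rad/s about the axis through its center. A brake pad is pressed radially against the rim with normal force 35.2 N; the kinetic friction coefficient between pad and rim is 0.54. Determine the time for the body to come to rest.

t ≈ 24.3 s

I = ½MR² = (1/2)(8.75)(0.664)² = 1.929 kg·m².
Friction force f = μN = (0.54)(35.2) = 19.01 N at the rim; torque magnitude τ = fR = 12.62 N·m, opposing ω.
|α| = τ/I = 12.62/1.929 = 6.543 rad/s² (deceleration).
0 = ω₀ − |α|t ⇒ t = ω₀/|α| = 159/6.543 = 24.30 s.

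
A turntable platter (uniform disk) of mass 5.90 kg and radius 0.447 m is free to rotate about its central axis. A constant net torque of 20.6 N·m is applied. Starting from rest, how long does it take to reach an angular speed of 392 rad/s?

I = ½MR² = (1/2)(5.90)(0.447)² = 0.5894 kg·m².
α = τ/I = 20.6/0.5894 = 34.95 rad/s².
ω = αt ⇒ t = ω/α = 392/34.95 = 11.22 s.

t ≈ 11.2 s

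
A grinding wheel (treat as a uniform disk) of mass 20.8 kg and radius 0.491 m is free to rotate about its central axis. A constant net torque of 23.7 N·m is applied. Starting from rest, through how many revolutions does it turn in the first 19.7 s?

≈ 292 revolutions

I = ½MR² = (1/2)(20.8)(0.491)² = 2.507 kg·m².
α = τ/I = 23.7/2.507 = 9.453 rad/s².
θ = ½αt² = ½(9.453)(19.7)² = 1834 rad.
Revolutions = θ/(2π) = 291.9.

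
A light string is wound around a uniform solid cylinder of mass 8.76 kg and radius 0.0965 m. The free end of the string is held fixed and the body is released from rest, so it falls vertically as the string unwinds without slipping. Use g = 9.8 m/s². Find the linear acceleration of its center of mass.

a ≈ 6.53 m/s²

Translation: Mg − T = Ma. Rotation about the center: TR = Iα with I = ½MR².
With a = αR: T = (I/R²)a = (1/2)M a, so Mg = (1 + 0.5000)Ma.
a = g/(1 + 0.5000) = 9.8/1.500 = 6.533 m/s².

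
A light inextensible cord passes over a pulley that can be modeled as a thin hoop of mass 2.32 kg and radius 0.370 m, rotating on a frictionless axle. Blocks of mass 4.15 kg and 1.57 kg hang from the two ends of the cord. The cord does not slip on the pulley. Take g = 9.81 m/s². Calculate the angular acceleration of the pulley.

I = MR² = (2.32)(0.370)² = 0.3176 kg·m².
Heavier block: m₁g − T₁ = m₁a. Lighter block: T₂ − m₂g = m₂a.
Pulley: (T₁ − T₂)R = Iα = I(a/R), so T₁ − T₂ = (I/R²)a = 1·M_p a = 2.320·a.
Adding the three: (m₁ − m₂)g = (m₁ + m₂ + 2.320)a, so a = (4.15 − 1.57)(9.81)/(4.15 + 1.57 + 2.320) = 3.148 m/s².
α = a/R = 3.148/0.370 = 8.508 rad/s².

α ≈ 8.51 rad/s²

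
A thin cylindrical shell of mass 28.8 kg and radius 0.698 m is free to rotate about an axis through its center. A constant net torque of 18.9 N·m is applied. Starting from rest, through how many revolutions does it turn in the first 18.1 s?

≈ 35.1 revolutions

I = MR² = (28.8)(0.698)² = 14.03 kg·m².
α = τ/I = 18.9/14.03 = 1.347 rad/s².
θ = ½αt² = ½(1.347)(18.1)² = 220.6 rad.
Revolutions = θ/(2π) = 35.12.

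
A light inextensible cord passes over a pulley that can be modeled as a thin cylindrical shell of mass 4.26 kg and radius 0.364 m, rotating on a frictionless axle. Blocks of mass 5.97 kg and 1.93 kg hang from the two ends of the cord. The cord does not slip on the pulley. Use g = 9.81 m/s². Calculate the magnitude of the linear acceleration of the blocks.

I = MR² = (4.26)(0.364)² = 0.5644 kg·m².
Heavier block: m₁g − T₁ = m₁a. Lighter block: T₂ − m₂g = m₂a.
Pulley: (T₁ − T₂)R = Iα = I(a/R), so T₁ − T₂ = (I/R²)a = 1·M_p a = 4.260·a.
Adding the three: (m₁ − m₂)g = (m₁ + m₂ + 4.260)a, so a = (5.97 − 1.93)(9.81)/(5.97 + 1.93 + 4.260) = 3.259 m/s².

a ≈ 3.26 m/s²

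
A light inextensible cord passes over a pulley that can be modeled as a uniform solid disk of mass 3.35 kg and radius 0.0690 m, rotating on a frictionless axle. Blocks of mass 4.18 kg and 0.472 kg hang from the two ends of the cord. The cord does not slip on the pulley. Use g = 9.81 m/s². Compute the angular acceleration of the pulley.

α ≈ 83.3 rad/s²

I = ½MR² = (1/2)(3.35)(0.0690)² = 0.007975 kg·m².
Heavier block: m₁g − T₁ = m₁a. Lighter block: T₂ − m₂g = m₂a.
Pulley: (T₁ − T₂)R = Iα = I(a/R), so T₁ − T₂ = (I/R²)a = (1/2)M_p a = 1.675·a.
Adding the three: (m₁ − m₂)g = (m₁ + m₂ + 1.675)a, so a = (4.18 − 0.472)(9.81)/(4.18 + 0.472 + 1.675) = 5.749 m/s².
α = a/R = 5.749/0.0690 = 83.32 rad/s².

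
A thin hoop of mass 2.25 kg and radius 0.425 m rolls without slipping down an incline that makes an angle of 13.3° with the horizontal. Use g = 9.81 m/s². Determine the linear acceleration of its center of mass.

a ≈ 1.13 m/s²

Translation along the incline: Mg sinθ − f = Ma.
Rotation about the center: fR = Iα with I = MR². No-slip gives a = αR, so f = (I/R²)a = M a.
Substituting: Mg sinθ = (1 + 1.000)Ma, so a = g sinθ/(1 + 1.000) = (9.81) sin 13.3° / 2.000 = 1.128 m/s².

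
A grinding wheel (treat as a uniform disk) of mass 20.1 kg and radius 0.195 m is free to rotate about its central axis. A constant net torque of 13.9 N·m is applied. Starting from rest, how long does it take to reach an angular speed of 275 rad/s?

t ≈ 7.56 s

I = ½MR² = (1/2)(20.1)(0.195)² = 0.3822 kg·m².
α = τ/I = 13.9/0.3822 = 36.37 rad/s².
ω = αt ⇒ t = ω/α = 275/36.37 = 7.561 s.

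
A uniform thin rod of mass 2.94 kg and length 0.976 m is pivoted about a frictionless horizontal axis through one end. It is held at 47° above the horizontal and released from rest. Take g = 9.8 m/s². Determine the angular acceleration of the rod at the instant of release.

α ≈ 10.3 rad/s²

About the pivot, I = (1/3)ML² = (1/3)(2.94)(0.976)² = 0.9335 kg·m².
The weight acts at the center, a distance L/2 = 0.4880 m from the pivot; τ = Mg(L/2) cos 47° = 9.589 N·m.
α = τ/I = 9.589/0.9335 = 10.27 rad/s².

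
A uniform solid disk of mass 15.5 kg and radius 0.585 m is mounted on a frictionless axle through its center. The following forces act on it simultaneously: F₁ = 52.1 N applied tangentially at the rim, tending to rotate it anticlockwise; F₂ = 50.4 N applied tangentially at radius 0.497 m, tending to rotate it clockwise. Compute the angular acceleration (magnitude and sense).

I = ½MR² = (1/2)(15.5)(0.585)² = 2.652 kg·m².
Taking anticlockwise as positive: τ₁ = +(52.1)(0.585) = +30.48 N·m; τ₂ = −(50.4)(0.497) = −25.05 N·m.
Net torque τ = 5.430 N·m.
α = τ/I = 5.430/2.652 = 2.047 rad/s².

α ≈ 2.05 rad/s², anticlockwise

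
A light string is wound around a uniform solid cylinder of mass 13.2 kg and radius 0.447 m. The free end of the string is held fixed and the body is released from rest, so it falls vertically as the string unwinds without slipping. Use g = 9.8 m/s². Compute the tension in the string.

Translation: Mg − T = Ma. Rotation about the center: TR = Iα with I = ½MR².
With a = αR: T = (I/R²)a = (1/2)M a, so Mg = (1 + 0.5000)Ma.
a = g/(1 + 0.5000) = 9.8/1.500 = 6.533 m/s².
T = 0.5000·M·a = (0.5000)(13.2)(6.533) = 43.12 N.

T ≈ 43.1 N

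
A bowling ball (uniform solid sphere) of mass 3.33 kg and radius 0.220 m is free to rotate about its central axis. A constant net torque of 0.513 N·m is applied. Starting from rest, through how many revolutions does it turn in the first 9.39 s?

≈ 55.8 revolutions

I = (2/5)MR² = (2/5)(3.33)(0.220)² = 0.06447 kg·m².
α = τ/I = 0.513/0.06447 = 7.957 rad/s².
θ = ½αt² = ½(7.957)(9.39)² = 350.8 rad.
Revolutions = θ/(2π) = 55.83.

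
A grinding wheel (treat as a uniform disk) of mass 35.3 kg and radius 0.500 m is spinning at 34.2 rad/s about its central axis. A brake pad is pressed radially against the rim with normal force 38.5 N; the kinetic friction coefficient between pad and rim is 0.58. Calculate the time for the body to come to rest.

t ≈ 13.5 s

I = ½MR² = (1/2)(35.3)(0.500)² = 4.412 kg·m².
Friction force f = μN = (0.58)(38.5) = 22.33 N at the rim; torque magnitude τ = fR = 11.16 N·m, opposing ω.
|α| = τ/I = 11.16/4.412 = 2.530 rad/s² (deceleration).
0 = ω₀ − |α|t ⇒ t = ω₀/|α| = 34.2/2.530 = 13.52 s.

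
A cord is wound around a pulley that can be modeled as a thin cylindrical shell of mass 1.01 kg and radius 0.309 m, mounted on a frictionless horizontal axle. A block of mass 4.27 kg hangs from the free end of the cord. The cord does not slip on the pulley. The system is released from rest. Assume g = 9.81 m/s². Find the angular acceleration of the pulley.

I = MR² = (1.01)(0.309)² = 0.09644 kg·m².
Block: mg − T = ma. Pulley: TR = Iα. No-slip: a = αR, so T = (I/R²)a = 1.010·a.
Then mg = (m + 1.010)a, so a = (4.27)(9.81)/(4.27 + 1.010) = 7.933 m/s².
α = a/R = 7.933/0.309 = 25.67 rad/s².

α ≈ 25.7 rad/s²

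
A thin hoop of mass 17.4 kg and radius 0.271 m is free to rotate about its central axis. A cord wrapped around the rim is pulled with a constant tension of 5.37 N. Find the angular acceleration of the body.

α ≈ 1.14 rad/s²

I = MR² = (17.4)(0.271)² = 1.278 kg·m².
τ = F R = (5.37)(0.271) = 1.455 N·m.
From τ = Iα: α = 1.455/1.278 = 1.139 rad/s².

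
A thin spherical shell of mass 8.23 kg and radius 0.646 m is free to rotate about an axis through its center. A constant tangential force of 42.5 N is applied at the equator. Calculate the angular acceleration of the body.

I = (2/3)MR² = (2/3)(8.23)(0.646)² = 2.290 kg·m².
τ = F R = (42.5)(0.646) = 27.46 N·m.
Newton's second law for rotation, τ = Iα, gives α = τ/I = 27.46/2.290 = 11.99 rad/s².

α ≈ 12.0 rad/s²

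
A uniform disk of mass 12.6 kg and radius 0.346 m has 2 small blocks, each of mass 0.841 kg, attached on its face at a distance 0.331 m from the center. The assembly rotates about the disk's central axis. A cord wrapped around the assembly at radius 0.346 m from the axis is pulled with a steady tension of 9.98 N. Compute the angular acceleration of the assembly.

I_disk = ½MR² = ½(12.6)(0.346)² = 0.7542 kg·m².
I_blocks = 2·m·r² = 2(0.841)(0.331)² = 0.1843 kg·m².
Total I = 0.9385 kg·m².
τ = F r = (9.98)(0.346) = 3.453 N·m.
α = τ/I = 3.453/0.9385 = 3.679 rad/s².

α ≈ 3.68 rad/s²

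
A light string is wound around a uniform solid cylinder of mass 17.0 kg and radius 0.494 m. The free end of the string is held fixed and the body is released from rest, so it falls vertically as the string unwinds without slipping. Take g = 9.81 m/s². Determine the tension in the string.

T ≈ 55.6 N

Translation: Mg − T = Ma. Rotation about the center: TR = Iα with I = ½MR².
With a = αR: T = (I/R²)a = (1/2)M a, so Mg = (1 + 0.5000)Ma.
a = g/(1 + 0.5000) = 9.81/1.500 = 6.540 m/s².
T = 0.5000·M·a = (0.5000)(17.0)(6.540) = 55.59 N.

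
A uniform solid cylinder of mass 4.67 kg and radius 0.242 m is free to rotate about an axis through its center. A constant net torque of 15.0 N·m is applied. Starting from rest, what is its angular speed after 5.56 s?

I = ½MR² = (1/2)(4.67)(0.242)² = 0.1367 kg·m².
α = τ/I = 15.0/0.1367 = 109.7 rad/s².
ω = ω₀ + αt = 0 + (109.7)(5.56) = 609.9 rad/s.

ω ≈ 610 rad/s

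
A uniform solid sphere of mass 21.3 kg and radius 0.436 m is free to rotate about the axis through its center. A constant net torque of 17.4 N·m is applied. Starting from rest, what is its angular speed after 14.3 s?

ω ≈ 154 rad/s

I = (2/5)MR² = (2/5)(21.3)(0.436)² = 1.620 kg·m².
α = τ/I = 17.4/1.620 = 10.74 rad/s².
ω = ω₀ + αt = 0 + (10.74)(14.3) = 153.6 rad/s.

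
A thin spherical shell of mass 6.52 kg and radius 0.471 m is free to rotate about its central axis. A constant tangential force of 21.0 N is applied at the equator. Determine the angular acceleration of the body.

I = (2/3)MR² = (2/3)(6.52)(0.471)² = 0.9643 kg·m².
τ = F R = (21.0)(0.471) = 9.891 N·m.
From τ = Iα: α = 9.891/0.9643 = 10.26 rad/s².

α ≈ 10.3 rad/s²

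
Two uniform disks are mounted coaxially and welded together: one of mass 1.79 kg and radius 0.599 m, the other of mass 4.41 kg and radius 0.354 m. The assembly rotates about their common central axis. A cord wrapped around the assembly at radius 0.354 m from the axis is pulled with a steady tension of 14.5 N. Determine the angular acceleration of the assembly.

α ≈ 8.59 rad/s²

I = ½M₁R₁² + ½M₂R₂² = ½(1.79)(0.599)² + ½(4.41)(0.354)² = 0.5974 kg·m².
τ = F r = (14.5)(0.354) = 5.133 N·m.
α = τ/I = 5.133/0.5974 = 8.592 rad/s².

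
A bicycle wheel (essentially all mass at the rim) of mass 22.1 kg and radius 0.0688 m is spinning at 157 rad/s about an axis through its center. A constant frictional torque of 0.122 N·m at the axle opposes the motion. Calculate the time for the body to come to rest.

t ≈ 135 s

I = MR² = (22.1)(0.0688)² = 0.1046 kg·m².
The net torque has magnitude 0.122 N·m, opposing ω.
|α| = τ/I = 0.1220/0.1046 = 1.166 rad/s² (deceleration).
0 = ω₀ − |α|t ⇒ t = ω₀/|α| = 157/1.166 = 134.6 s.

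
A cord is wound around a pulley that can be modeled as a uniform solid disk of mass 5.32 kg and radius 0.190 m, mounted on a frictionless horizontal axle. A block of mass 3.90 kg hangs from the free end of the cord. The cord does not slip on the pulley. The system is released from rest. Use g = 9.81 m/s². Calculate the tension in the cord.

T ≈ 15.5 N

I = ½MR² = (1/2)(5.32)(0.190)² = 0.09603 kg·m².
Block: mg − T = ma. Pulley: TR = Iα. No-slip: a = αR, so T = (I/R²)a = 2.660·a.
Then mg = (m + 2.660)a, so a = (3.90)(9.81)/(3.90 + 2.660) = 5.832 m/s².
T = 2.660·a = 15.51 N.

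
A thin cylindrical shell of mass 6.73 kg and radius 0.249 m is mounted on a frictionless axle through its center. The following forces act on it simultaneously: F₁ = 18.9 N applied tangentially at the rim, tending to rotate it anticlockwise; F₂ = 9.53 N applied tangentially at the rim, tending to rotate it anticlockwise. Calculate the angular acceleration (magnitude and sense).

I = MR² = (6.73)(0.249)² = 0.4173 kg·m².
Taking anticlockwise as positive: τ₁ = +(18.9)(0.249) = +4.706 N·m; τ₂ = +(9.53)(0.249) = +2.373 N·m.
Net torque τ = 7.079 N·m.
α = τ/I = 7.079/0.4173 = 16.97 rad/s².

α ≈ 17.0 rad/s², anticlockwise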